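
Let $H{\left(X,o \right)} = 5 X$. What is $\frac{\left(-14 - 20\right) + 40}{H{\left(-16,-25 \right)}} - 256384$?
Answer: $- \frac{10255363}{40} \approx -2.5638 \cdot 10^{5}$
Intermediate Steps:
$\frac{\left(-14 - 20\right) + 40}{H{\left(-16,-25 \right)}} - 256384 = \frac{\left(-14 - 20\right) + 40}{5 \left(-16\right)} - 256384 = \frac{-34 + 40}{-80} - 256384 = 6 \left(- \frac{1}{80}\right) - 256384 = - \frac{3}{40} - 256384 = - \frac{10255363}{40}$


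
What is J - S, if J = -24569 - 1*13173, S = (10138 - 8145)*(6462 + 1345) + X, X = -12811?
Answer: -15584282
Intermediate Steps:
S = 15546540 (S = (10138 - 8145)*(6462 + 1345) - 12811 = 1993*7807 - 12811 = 15559351 - 12811 = 15546540)
J = -37742 (J = -24569 - 13173 = -37742)
J - S = -37742 - 1*15546540 = -37742 - 15546540 = -15584282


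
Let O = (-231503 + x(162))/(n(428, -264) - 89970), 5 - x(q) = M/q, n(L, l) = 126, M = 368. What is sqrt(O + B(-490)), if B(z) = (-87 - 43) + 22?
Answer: I*sqrt(17232164327190)/404298 ≈ 10.268*I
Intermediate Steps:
B(z) = -108 (B(z) = -130 + 22 = -108)
x(q) = 5 - 368/q
O = 9375761/3638682 (O = (-231503 + (5 - 368/162))/(126 - 89970) = (-231503 + (5 - 368*1/162))/(-89844) = (-231503 + (5 - 184/81))*(-1/89844) = (-231503 + 221/81)*(-1/89844) = -18751522/81*(-1/89844) = 9375761/3638682 ≈ 2.5767)
sqrt(O + B(-490)) = sqrt(9375761/3638682 - 108) = sqrt(-383601895/3638682) = I*sqrt(17232164327190)/404298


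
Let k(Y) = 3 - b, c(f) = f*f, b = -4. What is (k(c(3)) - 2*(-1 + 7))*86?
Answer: -430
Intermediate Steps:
c(f) = f²
k(Y) = 7 (k(Y) = 3 - 1*(-4) = 3 + 4 = 7)
(k(c(3)) - 2*(-1 + 7))*86 = (7 - 2*(-1 + 7))*86 = (7 - 2*6)*86 = (7 - 12)*86 = -5*86 = -430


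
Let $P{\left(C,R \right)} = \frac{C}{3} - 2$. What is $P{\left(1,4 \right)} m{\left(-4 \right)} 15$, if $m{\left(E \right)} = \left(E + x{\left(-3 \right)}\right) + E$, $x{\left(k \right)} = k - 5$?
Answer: $400$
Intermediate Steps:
$x{\left(k \right)} = -5 + k$ ($x{\left(k \right)} = k - 5 = -5 + k$)
$P{\left(C,R \right)} = -2 + \frac{C}{3}$ ($P{\left(C,R \right)} = C \frac{1}{3} - 2 = \frac{C}{3} - 2 = -2 + \frac{C}{3}$)
$m{\left(E \right)} = -8 + 2 E$ ($m{\left(E \right)} = \left(E - 8\right) + E = \left(-8 + E\right) + E = -8 + 2 E$)
$P{\left(1,4 \right)} m{\left(-4 \right)} 15 = \left(-2 + \frac{1}{3} \cdot 1\right) \left(-8 + 2 \left(-4\right)\right) 15 = \left(-2 + \frac{1}{3}\right) \left(-8 - 8\right) 15 = \left(- \frac{5}{3}\right) \left(-16\right) 15 = \frac{80}{3} \cdot 15 = 400$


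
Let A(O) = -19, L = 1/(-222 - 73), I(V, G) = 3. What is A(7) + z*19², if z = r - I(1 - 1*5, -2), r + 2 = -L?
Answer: -537719/295 ≈ -1822.8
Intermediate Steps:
L = -1/295 (L = 1/(-295) = -1/295 ≈ -0.0033898)
r = -589/295 (r = -2 - 1*(-1/295) = -2 + 1/295 = -589/295 ≈ -1.9966)
z = -1474/295 (z = -589/295 - 1*3 = -589/295 - 3 = -1474/295 ≈ -4.9966)
A(7) + z*19² = -19 - 1474/295*19² = -19 - 1474/295*361 = -19 - 532114/295 = -537719/295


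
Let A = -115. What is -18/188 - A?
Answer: 10801/94 ≈ 114.90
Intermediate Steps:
-18/188 - A = -18/188 - 1*(-115) = -18*1/188 + 115 = -9/94 + 115 = 10801/94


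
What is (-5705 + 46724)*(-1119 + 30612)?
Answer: 1209773367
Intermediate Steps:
(-5705 + 46724)*(-1119 + 30612) = 41019*29493 = 1209773367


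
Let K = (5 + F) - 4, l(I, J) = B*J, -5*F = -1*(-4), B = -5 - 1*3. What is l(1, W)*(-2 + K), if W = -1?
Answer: -72/5 ≈ -14.400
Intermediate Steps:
B = -8 (B = -5 - 3 = -8)
F = -⅘ (F = -(-1)*(-4)/5 = -⅕*4 = -⅘ ≈ -0.80000)
l(I, J) = -8*J
K = ⅕ (K = (5 - ⅘) - 4 = 21/5 - 4 = ⅕ ≈ 0.20000)
l(1, W)*(-2 + K) = (-8*(-1))*(-2 + ⅕) = 8*(-9/5) = -72/5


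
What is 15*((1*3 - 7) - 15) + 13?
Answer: -272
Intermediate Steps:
15*((1*3 - 7) - 15) + 13 = 15*((3 - 7) - 15) + 13 = 15*(-4 - 15) + 13 = 15*(-19) + 13 = -285 + 13 = -272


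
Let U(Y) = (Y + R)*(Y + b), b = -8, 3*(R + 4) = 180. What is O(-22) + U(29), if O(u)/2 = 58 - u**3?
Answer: 23197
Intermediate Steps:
O(u) = 116 - 2*u**3 (O(u) = 2*(58 - u**3) = 116 - 2*u**3)
R = 56 (R = -4 + (1/3)*180 = -4 + 60 = 56)
U(Y) = (-8 + Y)*(56 + Y) (U(Y) = (Y + 56)*(Y - 8) = (56 + Y)*(-8 + Y) = (-8 + Y)*(56 + Y))
O(-22) + U(29) = (116 - 2*(-22)**3) + (-448 + 29**2 + 48*29) = (116 - 2*(-10648)) + (-448 + 841 + 1392) = (116 + 21296) + 1785 = 21412 + 1785 = 23197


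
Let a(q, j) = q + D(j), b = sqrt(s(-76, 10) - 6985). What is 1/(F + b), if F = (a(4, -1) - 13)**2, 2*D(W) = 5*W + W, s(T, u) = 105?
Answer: 9/1726 - I*sqrt(430)/6904 ≈ 0.0052144 - 0.0030035*I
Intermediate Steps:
D(W) = 3*W (D(W) = (5*W + W)/2 = (6*W)/2 = 3*W)
b = 4*I*sqrt(430) (b = sqrt(105 - 6985) = sqrt(-6880) = 4*I*sqrt(430) ≈ 82.946*I)
a(q, j) = q + 3*j
F = 144 (F = ((4 + 3*(-1)) - 13)**2 = ((4 - 3) - 13)**2 = (1 - 13)**2 = (-12)**2 = 144)
1/(F + b) = 1/(144 + 4*I*sqrt(430))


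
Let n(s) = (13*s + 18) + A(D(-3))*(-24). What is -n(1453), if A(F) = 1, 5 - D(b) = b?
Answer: -18883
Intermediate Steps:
D(b) = 5 - b
n(s) = -6 + 13*s (n(s) = (13*s + 18) + 1*(-24) = (18 + 13*s) - 24 = -6 + 13*s)
-n(1453) = -(-6 + 13*1453) = -(-6 + 18889) = -1*18883 = -18883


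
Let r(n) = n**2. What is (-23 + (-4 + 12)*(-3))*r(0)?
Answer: 0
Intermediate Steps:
(-23 + (-4 + 12)*(-3))*r(0) = (-23 + (-4 + 12)*(-3))*0**2 = (-23 + 8*(-3))*0 = (-23 - 24)*0 = -47*0 = 0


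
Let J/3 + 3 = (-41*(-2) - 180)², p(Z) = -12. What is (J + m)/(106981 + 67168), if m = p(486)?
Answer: 28791/174149 ≈ 0.16532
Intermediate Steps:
m = -12
J = 28803 (J = -9 + 3*(-41*(-2) - 180)² = -9 + 3*(82 - 180)² = -9 + 3*(-98)² = -9 + 3*9604 = -9 + 28812 = 28803)
(J + m)/(106981 + 67168) = (28803 - 12)/(106981 + 67168) = 28791/174149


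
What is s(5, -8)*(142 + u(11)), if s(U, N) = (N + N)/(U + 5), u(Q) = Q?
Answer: -1224/5 ≈ -244.80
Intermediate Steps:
s(U, N) = 2*N/(5 + U) (s(U, N) = (2*N)/(5 + U) = 2*N/(5 + U))
s(5, -8)*(142 + u(11)) = (2*(-8)/(5 + 5))*(142 + 11) = (2*(-8)/10)*153 = (2*(-8)*(⅒))*153 = -8/5*153 = -1224/5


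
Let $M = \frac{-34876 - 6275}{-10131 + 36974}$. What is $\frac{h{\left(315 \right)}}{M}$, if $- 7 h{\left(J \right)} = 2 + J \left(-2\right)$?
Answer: $- \frac{16857404}{288057} \approx -58.521$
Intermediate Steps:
$M = - \frac{41151}{26843} \approx -1.533$
$h{\left(J \right)} = - \frac{2}{7} + \frac{2 J}{7}$ ($h{\left(J \right)} = - \frac{2 + J \left(-2\right)}{7} = - \frac{2 - 2 J}{7} = - \frac{2}{7} + \frac{2 J}{7}$)
$\frac{h{\left(315 \right)}}{M} = \frac{- \frac{2}{7} + \frac{2}{7} \cdot 315}{- \frac{41151}{26843}} = \left(- \frac{2}{7} + 90\right) \left(- \frac{26843}{41151}\right) = \frac{628}{7} \left(- \frac{26843}{41151}\right) = - \frac{16857404}{288057}$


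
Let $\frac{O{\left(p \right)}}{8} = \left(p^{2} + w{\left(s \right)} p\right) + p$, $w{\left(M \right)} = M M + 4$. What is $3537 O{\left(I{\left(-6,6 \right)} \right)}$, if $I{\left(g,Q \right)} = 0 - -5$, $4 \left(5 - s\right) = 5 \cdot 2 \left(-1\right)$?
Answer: $9373050$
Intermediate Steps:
$s = \frac{15}{2}$ ($s = 5 - \frac{5 \cdot 2 \left(-1\right)}{4} = 5 - \frac{10 \left(-1\right)}{4} = 5 - - \frac{5}{2} = 5 + \frac{5}{2} = \frac{15}{2} \approx 7.5$)
$w{\left(M \right)} = 4 + M^{2}$ ($w{\left(M \right)} = M^{2} + 4 = 4 + M^{2}$)
$I{\left(g,Q \right)} = 5$ ($I{\left(g,Q \right)} = 0 + 5 = 5$)
$O{\left(p \right)} = 8 p^{2} + 490 p$ ($O{\left(p \right)} = 8 \left(\left(p^{2} + \left(4 + \left(\frac{15}{2}\right)^{2}\right) p\right) + p\right) = 8 \left(\left(p^{2} + \left(4 + \frac{225}{4}\right) p\right) + p\right) = 8 \left(\left(p^{2} + \frac{241 p}{4}\right) + p\right) = 8 \left(p^{2} + \frac{245 p}{4}\right) = 8 p^{2} + 490 p$)
$3537 O{\left(I{\left(-6,6 \right)} \right)} = 3537 \cdot 2 \cdot 5 \left(245 + 4 \cdot 5\right) = 3537 \cdot 2 \cdot 5 \left(245 + 20\right) = 3537 \cdot 2 \cdot 5 \cdot 265 = 3537 \cdot 2650 = 9373050$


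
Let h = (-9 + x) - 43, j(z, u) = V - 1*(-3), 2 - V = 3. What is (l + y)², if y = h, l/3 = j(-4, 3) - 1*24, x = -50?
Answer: 28224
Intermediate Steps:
V = -1 (V = 2 - 1*3 = 2 - 3 = -1)
j(z, u) = 2 (j(z, u) = -1 - 1*(-3) = -1 + 3 = 2)
h = -102 (h = (-9 - 50) - 43 = -59 - 43 = -102)
l = -66 (l = 3*(2 - 1*24) = 3*(2 - 24) = 3*(-22) = -66)
y = -102
(l + y)² = (-66 - 102)² = (-168)² = 28224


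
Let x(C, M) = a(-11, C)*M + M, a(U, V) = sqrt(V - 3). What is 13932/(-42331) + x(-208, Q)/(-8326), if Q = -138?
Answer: -2394699/7661911 + 3*I*sqrt(211)/181 ≈ -0.31255 + 0.24076*I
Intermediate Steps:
a(U, V) = sqrt(-3 + V)
x(C, M) = M + M*sqrt(-3 + C) (x(C, M) = sqrt(-3 + C)*M + M = M*sqrt(-3 + C) + M = M + M*sqrt(-3 + C))
13932/(-42331) + x(-208, Q)/(-8326) = 13932/(-42331) - 138*(1 + sqrt(-3 - 208))/(-8326) = 13932*(-1/42331) - 138*(1 + sqrt(-211))*(-1/8326) = -13932/42331 - 138*(1 + I*sqrt(211))*(-1/8326) = -13932/42331 + (-138 - 138*I*sqrt(211))*(-1/8326) = -13932/42331 + (3/181 + 3*I*sqrt(211)/181) = -2394699/7661911 + 3*I*sqrt(211)/181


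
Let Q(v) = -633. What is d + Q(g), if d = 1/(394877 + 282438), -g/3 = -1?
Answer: -428740394/677315 ≈ -633.00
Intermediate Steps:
g = 3 (g = -3*(-1) = 3)
d = 1/677315 ≈ 1.4764e-6
d + Q(g) = 1/677315 - 633 = -428740394/677315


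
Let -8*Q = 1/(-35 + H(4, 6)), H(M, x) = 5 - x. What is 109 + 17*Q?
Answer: 31409/288 ≈ 109.06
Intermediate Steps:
Q = 1/288 (Q = -1/(8*(-35 + (5 - 1*6))) = -1/(8*(-35 + (5 - 6))) = -1/(8*(-35 - 1)) = -⅛/(-36) = -⅛*(-1/36) = 1/288 ≈ 0.0034722)
109 + 17*Q = 109 + 17*(1/288) = 109 + 17/288 = 31409/288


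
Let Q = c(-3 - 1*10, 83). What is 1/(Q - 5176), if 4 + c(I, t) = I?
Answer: -1/5193 ≈ -0.00019257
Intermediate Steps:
c(I, t) = -4 + I
Q = -17 (Q = -4 + (-3 - 1*10) = -4 + (-3 - 10) = -4 - 13 = -17)
1/(Q - 5176) = 1/(-17 - 5176) = 1/(-5193) = -1/5193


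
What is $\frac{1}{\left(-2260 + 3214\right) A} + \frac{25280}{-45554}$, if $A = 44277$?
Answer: $- \frac{533916838343}{962106356466} \approx -0.55495$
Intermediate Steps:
$\frac{1}{\left(-2260 + 3214\right) A} + \frac{25280}{-45554} = \frac{1}{\left(-2260 + 3214\right) 44277} + \frac{25280}{-45554} = \frac{1}{954} \cdot \frac{1}{44277} + 25280 \left(- \frac{1}{45554}\right) = \frac{1}{954} \cdot \frac{1}{44277} - \frac{12640}{22777} = \frac{1}{42240258} - \frac{12640}{22777} = - \frac{533916838343}{962106356466}$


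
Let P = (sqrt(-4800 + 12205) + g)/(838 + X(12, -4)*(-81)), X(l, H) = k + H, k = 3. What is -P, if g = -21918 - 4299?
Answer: 26217/919 - sqrt(7405)/919 ≈ 28.434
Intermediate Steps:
X(l, H) = 3 + H
g = -26217
P = -26217/919 + sqrt(7405)/919 (P = (sqrt(-4800 + 12205) - 26217)/(838 + (3 - 4)*(-81)) = (sqrt(7405) - 26217)/(838 - 1*(-81)) = (-26217 + sqrt(7405))/(838 + 81) = (-26217 + sqrt(7405))/919 = (-26217 + sqrt(7405))*(1/919) = -26217/919 + sqrt(7405)/919 ≈ -28.434)
-P = -(-26217/919 + sqrt(7405)/919) = 26217/919 - sqrt(7405)/919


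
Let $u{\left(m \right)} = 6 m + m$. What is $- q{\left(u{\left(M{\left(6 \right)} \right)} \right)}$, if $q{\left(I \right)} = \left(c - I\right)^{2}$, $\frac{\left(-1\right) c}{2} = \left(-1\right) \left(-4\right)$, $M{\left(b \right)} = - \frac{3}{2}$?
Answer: $- \frac{25}{4} \approx -6.25$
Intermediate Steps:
$M{\left(b \right)} = - \frac{3}{2}$ ($M{\left(b \right)} = \left(-3\right) \frac{1}{2} = - \frac{3}{2}$)
$c = -8$ ($c = - 2 \left(\left(-1\right) \left(-4\right)\right) = \left(-2\right) 4 = -8$)
$u{\left(m \right)} = 7 m$
$q{\left(I \right)} = \left(-8 - I\right)^{2}$
$- q{\left(u{\left(M{\left(6 \right)} \right)} \right)} = - \left(8 + 7 \left(- \frac{3}{2}\right)\right)^{2} = - \left(8 - \frac{21}{2}\right)^{2} = - \left(- \frac{5}{2}\right)^{2} = \left(-1\right) \frac{25}{4} = - \frac{25}{4}$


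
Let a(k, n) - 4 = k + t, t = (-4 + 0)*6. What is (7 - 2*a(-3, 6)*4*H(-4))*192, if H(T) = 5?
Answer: 177984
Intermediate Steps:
t = -24 (t = -4*6 = -24)
a(k, n) = -20 + k (a(k, n) = 4 + (k - 24) = 4 + (-24 + k) = -20 + k)
(7 - 2*a(-3, 6)*4*H(-4))*192 = (7 - 2*(-20 - 3)*4*5)*192 = (7 - 2*(-23*4)*5)*192 = (7 - (-184)*5)*192 = (7 - 2*(-460))*192 = (7 + 920)*192 = 927*192 = 177984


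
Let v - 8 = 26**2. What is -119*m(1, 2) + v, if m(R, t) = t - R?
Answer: 565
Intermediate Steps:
v = 684 (v = 8 + 26**2 = 8 + 676 = 684)
-119*m(1, 2) + v = -119*(2 - 1*1) + 684 = -119*(2 - 1) + 684 = -119*1 + 684 = -119 + 684 = 565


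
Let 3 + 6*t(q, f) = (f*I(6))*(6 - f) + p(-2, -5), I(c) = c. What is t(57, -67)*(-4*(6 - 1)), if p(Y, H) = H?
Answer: 293540/3 ≈ 97847.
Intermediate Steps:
t(q, f) = -4/3 + f*(6 - f) (t(q, f) = -½ + ((f*6)*(6 - f) - 5)/6 = -½ + ((6*f)*(6 - f) - 5)/6 = -½ + (6*f*(6 - f) - 5)/6 = -½ + (-5 + 6*f*(6 - f))/6 = -½ + (-⅚ + f*(6 - f)) = -4/3 + f*(6 - f))
t(57, -67)*(-4*(6 - 1)) = (-4/3 - 1*(-67)² + 6*(-67))*(-4*(6 - 1)) = (-4/3 - 1*4489 - 402)*(-4*5) = (-4/3 - 4489 - 402)*(-20) = -14677/3*(-20) = 293540/3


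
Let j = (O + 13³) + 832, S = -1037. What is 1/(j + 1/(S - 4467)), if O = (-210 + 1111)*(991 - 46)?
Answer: 5504/4703024895 ≈ 1.1703e-6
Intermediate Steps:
O = 851445 (O = 901*945 = 851445)
j = 854474 (j = (851445 + 13³) + 832 = (851445 + 2197) + 832 = 853642 + 832 = 854474)
1/(j + 1/(S - 4467)) = 1/(854474 + 1/(-1037 - 4467)) = 1/(854474 + 1/(-5504)) = 1/(854474 - 1/5504) = 1/(4703024895/5504) = 5504/4703024895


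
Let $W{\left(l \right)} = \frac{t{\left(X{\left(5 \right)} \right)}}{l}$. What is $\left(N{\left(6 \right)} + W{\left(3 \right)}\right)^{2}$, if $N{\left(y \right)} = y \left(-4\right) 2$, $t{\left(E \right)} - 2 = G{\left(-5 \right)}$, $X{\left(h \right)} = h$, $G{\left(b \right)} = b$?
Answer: $2401$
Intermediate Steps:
$t{\left(E \right)} = -3$ ($t{\left(E \right)} = 2 - 5 = -3$)
$N{\left(y \right)} = - 8 y$ ($N{\left(y \right)} = - 4 y 2 = - 8 y$)
$W{\left(l \right)} = - \frac{3}{l}$
$\left(N{\left(6 \right)} + W{\left(3 \right)}\right)^{2} = \left(\left(-8\right) 6 - \frac{3}{3}\right)^{2} = \left(-48 - 1\right)^{2} = \left(-49\right)^{2} = 2401$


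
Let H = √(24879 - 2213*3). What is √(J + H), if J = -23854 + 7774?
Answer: 2*√(-4020 + 2*√285) ≈ 126.27*I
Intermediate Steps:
H = 8*√285 (H = √(24879 - 6639) = √18240 = 8*√285 ≈ 135.06)
J = -16080
√(J + H) = √(-16080 + 8*√285)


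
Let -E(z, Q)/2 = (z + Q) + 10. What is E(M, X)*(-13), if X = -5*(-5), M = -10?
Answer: 650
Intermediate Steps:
X = 25
E(z, Q) = -20 - 2*Q - 2*z (E(z, Q) = -2*((z + Q) + 10) = -2*((Q + z) + 10) = -2*(10 + Q + z) = -20 - 2*Q - 2*z)
E(M, X)*(-13) = (-20 - 2*25 - 2*(-10))*(-13) = (-20 - 50 + 20)*(-13) = -50*(-13) = 650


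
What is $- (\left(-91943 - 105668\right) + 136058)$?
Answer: $61553$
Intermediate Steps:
$- (\left(-91943 - 105668\right) + 136058) = - (-197611 + 136058) = \left(-1\right) \left(-61553\right) = 61553$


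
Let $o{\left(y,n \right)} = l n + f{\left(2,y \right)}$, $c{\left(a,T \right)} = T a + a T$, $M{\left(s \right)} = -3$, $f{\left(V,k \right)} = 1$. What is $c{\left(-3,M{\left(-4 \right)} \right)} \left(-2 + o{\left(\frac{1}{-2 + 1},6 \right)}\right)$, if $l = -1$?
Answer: $-126$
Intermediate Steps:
$c{\left(a,T \right)} = 2 T a$ ($c{\left(a,T \right)} = T a + T a = 2 T a$)
$o{\left(y,n \right)} = 1 - n$ ($o{\left(y,n \right)} = - n + 1 = 1 - n$)
$c{\left(-3,M{\left(-4 \right)} \right)} \left(-2 + o{\left(\frac{1}{-2 + 1},6 \right)}\right) = 2 \left(-3\right) \left(-3\right) \left(-2 + \left(1 - 6\right)\right) = 18 \left(-2 + \left(1 - 6\right)\right) = 18 \left(-2 - 5\right) = 18 \left(-7\right) = -126$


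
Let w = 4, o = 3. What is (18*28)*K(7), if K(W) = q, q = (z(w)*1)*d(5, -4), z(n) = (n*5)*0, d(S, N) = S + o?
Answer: 0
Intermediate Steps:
d(S, N) = 3 + S (d(S, N) = S + 3 = 3 + S)
z(n) = 0 (z(n) = (5*n)*0 = 0)
q = 0 (q = (0*1)*(3 + 5) = 0*8 = 0)
K(W) = 0
(18*28)*K(7) = (18*28)*0 = 504*0 = 0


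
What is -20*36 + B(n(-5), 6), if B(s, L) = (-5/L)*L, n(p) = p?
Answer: -725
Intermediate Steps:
B(s, L) = -5
-20*36 + B(n(-5), 6) = -20*36 - 5 = -720 - 5 = -725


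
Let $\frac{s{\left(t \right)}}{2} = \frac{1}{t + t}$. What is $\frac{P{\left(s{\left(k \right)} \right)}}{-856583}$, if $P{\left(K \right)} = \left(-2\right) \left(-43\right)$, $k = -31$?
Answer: $- \frac{86}{856583} \approx -0.0001004$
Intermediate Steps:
$s{\left(t \right)} = \frac{1}{t}$ ($s{\left(t \right)} = \frac{2}{t + t} = \frac{2}{2 t} = 2 \frac{1}{2 t} = \frac{1}{t}$)
$P{\left(K \right)} = 86$
$\frac{P{\left(s{\left(k \right)} \right)}}{-856583} = \frac{86}{-856583} = 86 \left(- \frac{1}{856583}\right) = - \frac{86}{856583}$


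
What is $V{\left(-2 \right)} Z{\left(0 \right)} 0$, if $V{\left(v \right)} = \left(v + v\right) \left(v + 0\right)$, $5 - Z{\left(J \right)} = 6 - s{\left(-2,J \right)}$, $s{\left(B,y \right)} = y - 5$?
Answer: $0$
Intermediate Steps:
$s{\left(B,y \right)} = -5 + y$
$Z{\left(J \right)} = -6 + J$ ($Z{\left(J \right)} = 5 - \left(6 - \left(-5 + J\right)\right) = 5 - \left(11 - J\right) = 5 + \left(-11 + J\right) = -6 + J$)
$V{\left(v \right)} = 2 v^{2}$ ($V{\left(v \right)} = 2 v v = 2 v^{2}$)
$V{\left(-2 \right)} Z{\left(0 \right)} 0 = 2 \left(-2\right)^{2} \left(-6 + 0\right) 0 = 2 \cdot 4 \left(-6\right) 0 = 8 \left(-6\right) 0 = \left(-48\right) 0 = 0$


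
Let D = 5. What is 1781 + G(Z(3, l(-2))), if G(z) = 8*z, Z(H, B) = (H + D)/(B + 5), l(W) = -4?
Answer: 1845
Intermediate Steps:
Z(H, B) = (5 + H)/(5 + B) (Z(H, B) = (H + 5)/(B + 5) = (5 + H)/(5 + B))
1781 + G(Z(3, l(-2))) = 1781 + 8*((5 + 3)/(5 - 4)) = 1781 + 8*(8/1) = 1781 + 8*(1*8) = 1781 + 8*8 = 1781 + 64 = 1845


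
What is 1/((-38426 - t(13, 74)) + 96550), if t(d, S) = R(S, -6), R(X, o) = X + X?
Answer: 1/57976 ≈ 1.7249e-5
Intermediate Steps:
R(X, o) = 2*X
t(d, S) = 2*S
1/((-38426 - t(13, 74)) + 96550) = 1/((-38426 - 2*74) + 96550) = 1/((-38426 - 1*148) + 96550) = 1/((-38426 - 148) + 96550) = 1/(-38574 + 96550) = 1/57976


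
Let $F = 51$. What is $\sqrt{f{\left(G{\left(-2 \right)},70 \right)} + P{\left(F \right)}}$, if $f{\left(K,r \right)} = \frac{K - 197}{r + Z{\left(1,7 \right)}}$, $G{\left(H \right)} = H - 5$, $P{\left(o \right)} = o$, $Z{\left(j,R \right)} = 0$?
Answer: $\frac{3 \sqrt{6545}}{35} \approx 6.9344$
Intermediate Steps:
$G{\left(H \right)} = -5 + H$
$f{\left(K,r \right)} = \frac{-197 + K}{r}$ ($f{\left(K,r \right)} = \frac{K - 197}{r + 0} = \frac{-197 + K}{r}$)
$\sqrt{f{\left(G{\left(-2 \right)},70 \right)} + P{\left(F \right)}} = \sqrt{\frac{-197 - 7}{70} + 51} = \sqrt{\frac{1}{70} \left(-204\right) + 51} = \sqrt{- \frac{102}{35} + 51} = \sqrt{\frac{1683}{35}} = \frac{3 \sqrt{6545}}{35}$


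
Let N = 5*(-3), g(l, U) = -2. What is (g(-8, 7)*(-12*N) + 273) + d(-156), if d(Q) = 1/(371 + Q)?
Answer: -18704/215 ≈ -86.995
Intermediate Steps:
N = -15
(g(-8, 7)*(-12*N) + 273) + d(-156) = (-(-24)*(-15) + 273) + 1/(371 - 156) = (-2*180 + 273) + 1/215 = (-360 + 273) + 1/215 = -87 + 1/215 = -18704/215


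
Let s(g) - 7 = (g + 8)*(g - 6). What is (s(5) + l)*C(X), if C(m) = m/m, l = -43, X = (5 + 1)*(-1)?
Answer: -49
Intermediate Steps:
X = -6 (X = 6*(-1) = -6)
s(g) = 7 + (-6 + g)*(8 + g) (s(g) = 7 + (g + 8)*(g - 6) = 7 + (8 + g)*(-6 + g) = 7 + (-6 + g)*(8 + g))
C(m) = 1
(s(5) + l)*C(X) = ((-41 + 5**2 + 2*5) - 43)*1 = ((-41 + 25 + 10) - 43)*1 = (-6 - 43)*1 = -49*1 = -49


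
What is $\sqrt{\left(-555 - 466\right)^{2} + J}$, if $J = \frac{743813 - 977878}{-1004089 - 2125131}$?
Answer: $\frac{3 \sqrt{11341779520719093}}{312922} \approx 1021.0$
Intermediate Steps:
$J = \frac{46813}{625844}$ ($J = - \frac{234065}{-3129220} = \left(-234065\right) \left(- \frac{1}{3129220}\right) = \frac{46813}{625844} \approx 0.0748$)
$\sqrt{\left(-555 - 466\right)^{2} + J} = \sqrt{\left(-555 - 466\right)^{2} + \frac{46813}{625844}} = \sqrt{\left(-1021\right)^{2} + \frac{46813}{625844}} = \sqrt{1042441 + \frac{46813}{625844}} = \sqrt{\frac{652405492017}{625844}} = \frac{3 \sqrt{11341779520719093}}{312922}$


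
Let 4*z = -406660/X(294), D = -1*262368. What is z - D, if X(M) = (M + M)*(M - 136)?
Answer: 24374935007/92904 ≈ 2.6237e+5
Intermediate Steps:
X(M) = 2*M*(-136 + M) (X(M) = (2*M)*(-136 + M) = 2*M*(-136 + M))
D = -262368
z = -101665/92904 (z = (-406660*1/(588*(-136 + 294)))/4 = (-406660/(2*294*158))/4 = (-406660/92904)/4 = (-406660*1/92904)/4 = (1/4)*(-101665/23226) = -101665/92904 ≈ -1.0943)
z - D = -101665/92904 - 1*(-262368) = -101665/92904 + 262368 = 24374935007/92904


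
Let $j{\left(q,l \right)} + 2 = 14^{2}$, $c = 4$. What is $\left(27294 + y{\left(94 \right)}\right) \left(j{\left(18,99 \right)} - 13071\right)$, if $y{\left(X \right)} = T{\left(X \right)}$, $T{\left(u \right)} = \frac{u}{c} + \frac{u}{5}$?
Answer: $- \frac{3520095351}{10} \approx -3.5201 \cdot 10^{8}$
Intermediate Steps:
$T{\left(u \right)} = \frac{9 u}{20}$ ($T{\left(u \right)} = \frac{u}{4} + \frac{u}{5} = \frac{9 u}{20}$)
$j{\left(q,l \right)} = 194$ ($j{\left(q,l \right)} = -2 + 14^{2} = -2 + 196 = 194$)
$y{\left(X \right)} = \frac{9 X}{20}$
$\left(27294 + y{\left(94 \right)}\right) \left(j{\left(18,99 \right)} - 13071\right) = \left(27294 + \frac{9}{20} \cdot 94\right) \left(194 - 13071\right) = \left(27294 + \frac{423}{10}\right) \left(-12877\right) = \frac{273363}{10} \left(-12877\right) = - \frac{3520095351}{10}$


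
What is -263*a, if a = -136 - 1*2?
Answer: 36294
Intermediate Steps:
a = -138 (a = -136 - 2 = -138)
-263*a = -263*(-138) = 36294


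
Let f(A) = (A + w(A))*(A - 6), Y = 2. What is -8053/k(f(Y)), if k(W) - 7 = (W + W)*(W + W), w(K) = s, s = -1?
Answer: -8053/71 ≈ -113.42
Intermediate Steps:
w(K) = -1
f(A) = (-1 + A)*(-6 + A) (f(A) = (A - 1)*(A - 6) = (-1 + A)*(-6 + A))
k(W) = 7 + 4*W**2 (k(W) = 7 + (W + W)*(W + W) = 7 + (2*W)*(2*W) = 7 + 4*W**2)
-8053/k(f(Y)) = -8053/(7 + 4*(6 + 2**2 - 7*2)**2) = -8053/(7 + 4*(6 + 4 - 14)**2) = -8053/(7 + 4*(-4)**2) = -8053/(7 + 4*16) = -8053/(7 + 64) = -8053/71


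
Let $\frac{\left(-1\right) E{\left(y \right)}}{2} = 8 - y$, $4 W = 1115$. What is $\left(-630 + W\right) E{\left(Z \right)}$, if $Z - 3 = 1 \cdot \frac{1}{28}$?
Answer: $\frac{195295}{56} \approx 3487.4$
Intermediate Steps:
$W = \frac{1115}{4}$ ($W = \frac{1}{4} \cdot 1115 = \frac{1115}{4} \approx 278.75$)
$Z = \frac{85}{28}$ ($Z = 3 + 1 \cdot \frac{1}{28} = 3 + \frac{1}{28} = \frac{85}{28} \approx 3.0357$)
$E{\left(y \right)} = -16 + 2 y$ ($E{\left(y \right)} = - 2 \left(8 - y\right) = -16 + 2 y$)
$\left(-630 + W\right) E{\left(Z \right)} = \left(-630 + \frac{1115}{4}\right) \left(-16 + 2 \cdot \frac{85}{28}\right) = - \frac{1405 \left(-16 + \frac{85}{14}\right)}{4} = \left(- \frac{1405}{4}\right) \left(- \frac{139}{14}\right) = \frac{195295}{56}$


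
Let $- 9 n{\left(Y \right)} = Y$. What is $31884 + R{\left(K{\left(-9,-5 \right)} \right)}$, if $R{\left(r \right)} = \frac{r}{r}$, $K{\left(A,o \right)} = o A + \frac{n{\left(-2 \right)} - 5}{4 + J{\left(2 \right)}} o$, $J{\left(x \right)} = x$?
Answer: $31885$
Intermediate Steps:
$n{\left(Y \right)} = - \frac{Y}{9}$
$K{\left(A,o \right)} = - \frac{43 o}{54} + A o$ ($K{\left(A,o \right)} = o A + \frac{\left(- \frac{1}{9}\right) \left(-2\right) - 5}{4 + 2} o = A o + \frac{\frac{2}{9} - 5}{6} o = A o + \left(- \frac{43}{9}\right) \frac{1}{6} o = A o - \frac{43 o}{54} = - \frac{43 o}{54} + A o$)
$R{\left(r \right)} = 1$
$31884 + R{\left(K{\left(-9,-5 \right)} \right)} = 31884 + 1 = 31885$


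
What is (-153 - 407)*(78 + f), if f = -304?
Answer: 126560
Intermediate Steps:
(-153 - 407)*(78 + f) = (-153 - 407)*(78 - 304) = -560*(-226) = 126560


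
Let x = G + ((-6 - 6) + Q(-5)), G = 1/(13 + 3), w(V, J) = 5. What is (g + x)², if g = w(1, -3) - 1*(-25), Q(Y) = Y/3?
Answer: 619369/2304 ≈ 268.82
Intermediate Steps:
Q(Y) = Y/3 (Q(Y) = Y*(⅓) = Y/3)
G = 1/16 ≈ 0.062500
g = 30 (g = 5 - 1*(-25) = 5 + 25 = 30)
x = -653/48 (x = 1/16 + ((-6 - 6) + (⅓)*(-5)) = 1/16 + (-12 - 5/3) = 1/16 - 41/3 = -653/48 ≈ -13.604)
(g + x)² = (30 - 653/48)² = (787/48)² = 619369/2304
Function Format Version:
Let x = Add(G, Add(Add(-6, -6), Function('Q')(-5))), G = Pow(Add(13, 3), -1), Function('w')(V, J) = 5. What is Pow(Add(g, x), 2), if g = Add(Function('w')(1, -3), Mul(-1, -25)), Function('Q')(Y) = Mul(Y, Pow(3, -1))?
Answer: Rational(619369, 2304) ≈ 268.82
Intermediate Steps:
Function('Q')(Y) = Mul(Rational(1, 3), Y) (Function('Q')(Y) = Mul(Y, Rational(1, 3)) = Mul(Rational(1, 3), Y))
G = Rational(1, 16) (G = Pow(16, -1) = Rational(1, 16) ≈ 0.062500)
g = 30 (g = Add(5, Mul(-1, -25)) = Add(5, 25) = 30)
x = Rational(-653, 48) (x = Add(Rational(1, 16), Add(Add(-6, -6), Mul(Rational(1, 3), -5))) = Add(Rational(1, 16), Add(-12, Rational(-5, 3))) = Add(Rational(1, 16), Rational(-41, 3)) = Rational(-653, 48) ≈ -13.604)
Pow(Add(g, x), 2) = Pow(Add(30, Rational(-653, 48)), 2) = Pow(Rational(787, 48), 2) = Rational(619369, 2304)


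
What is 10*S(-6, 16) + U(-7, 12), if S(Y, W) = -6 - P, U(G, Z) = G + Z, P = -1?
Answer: -45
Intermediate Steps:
S(Y, W) = -5 (S(Y, W) = -6 - 1*(-1) = -6 + 1 = -5)
10*S(-6, 16) + U(-7, 12) = 10*(-5) + (-7 + 12) = -50 + 5 = -45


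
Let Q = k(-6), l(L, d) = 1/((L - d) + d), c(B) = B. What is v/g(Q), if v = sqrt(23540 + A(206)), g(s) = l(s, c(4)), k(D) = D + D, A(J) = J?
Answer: -12*sqrt(23746) ≈ -1849.2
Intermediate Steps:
l(L, d) = 1/L
k(D) = 2*D
Q = -12 (Q = 2*(-6) = -12)
g(s) = 1/s
v = sqrt(23746) (v = sqrt(23540 + 206) = sqrt(23746) ≈ 154.10)
v/g(Q) = sqrt(23746)/(1/(-12)) = sqrt(23746)/(-1/12) = sqrt(23746)*(-12) = -12*sqrt(23746)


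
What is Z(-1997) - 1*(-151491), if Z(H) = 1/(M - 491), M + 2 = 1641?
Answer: 173911669/1148 ≈ 1.5149e+5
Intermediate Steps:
M = 1639 (M = -2 + 1641 = 1639)
Z(H) = 1/1148 (Z(H) = 1/(1639 - 491) = 1/1148)
Z(-1997) - 1*(-151491) = 1/1148 - 1*(-151491) = 1/1148 + 151491 = 173911669/1148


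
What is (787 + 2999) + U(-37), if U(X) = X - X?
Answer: 3786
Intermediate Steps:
U(X) = 0
(787 + 2999) + U(-37) = (787 + 2999) + 0 = 3786 + 0 = 3786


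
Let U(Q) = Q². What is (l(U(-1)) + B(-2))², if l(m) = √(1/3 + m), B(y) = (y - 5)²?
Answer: 7207/3 + 196*√3/3 ≈ 2515.5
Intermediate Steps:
B(y) = (-5 + y)²
l(m) = √(⅓ + m)
(l(U(-1)) + B(-2))² = (√(3 + 9*(-1)²)/3 + (-5 - 2)²)² = (√(3 + 9*1)/3 + (-7)²)² = (√(3 + 9)/3 + 49)² = (√12/3 + 49)² = ((2*√3)/3 + 49)² = (2*√3/3 + 49)² = (49 + 2*√3/3)²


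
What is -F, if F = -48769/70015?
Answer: 48769/70015 ≈ 0.69655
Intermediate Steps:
F = -48769/70015 (F = -48769*1/70015 = -48769/70015 ≈ -0.69655)
-F = -1*(-48769/70015) = 48769/70015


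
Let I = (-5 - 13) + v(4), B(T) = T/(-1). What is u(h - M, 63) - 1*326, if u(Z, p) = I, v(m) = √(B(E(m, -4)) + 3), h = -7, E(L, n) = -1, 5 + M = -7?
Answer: -342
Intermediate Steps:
M = -12 (M = -5 - 7 = -12)
B(T) = -T (B(T) = T*(-1) = -T)
v(m) = 2 (v(m) = √(-1*(-1) + 3) = √(1 + 3) = √4 = 2)
I = -16 (I = (-5 - 13) + 2 = -18 + 2 = -16)
u(Z, p) = -16
u(h - M, 63) - 1*326 = -16 - 1*326 = -16 - 326 = -342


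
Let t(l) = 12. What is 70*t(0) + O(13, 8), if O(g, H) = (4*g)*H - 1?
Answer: 1255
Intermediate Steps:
O(g, H) = -1 + 4*H*g (O(g, H) = 4*H*g - 1 = -1 + 4*H*g)
70*t(0) + O(13, 8) = 70*12 + (-1 + 4*8*13) = 840 + (-1 + 416) = 840 + 415 = 1255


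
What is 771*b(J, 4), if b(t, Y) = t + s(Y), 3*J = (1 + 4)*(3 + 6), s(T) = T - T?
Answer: 11565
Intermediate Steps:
s(T) = 0
J = 15 (J = ((1 + 4)*(3 + 6))/3 = (5*9)/3 = (⅓)*45 = 15)
b(t, Y) = t (b(t, Y) = t + 0 = t)
771*b(J, 4) = 771*15 = 11565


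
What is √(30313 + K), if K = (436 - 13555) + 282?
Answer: 2*√4369 ≈ 132.20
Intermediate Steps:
K = -12837 (K = -13119 + 282 = -12837)
√(30313 + K) = √(30313 - 12837) = √17476 = 2*√4369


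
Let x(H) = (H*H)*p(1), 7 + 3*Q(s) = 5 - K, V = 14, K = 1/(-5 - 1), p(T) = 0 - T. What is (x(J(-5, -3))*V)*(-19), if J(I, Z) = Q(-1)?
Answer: 16093/162 ≈ 99.339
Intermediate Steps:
p(T) = -T
K = -1/6 (K = 1/(-6) = -1/6 ≈ -0.16667)
Q(s) = -11/18 (Q(s) = -7/3 + (5 - 1*(-1/6))/3 = -7/3 + (5 + 1/6)/3 = -7/3 + (1/3)*(31/6) = -7/3 + 31/18 = -11/18)
J(I, Z) = -11/18
x(H) = -H**2 (x(H) = (H*H)*(-1*1) = H**2*(-1) = -H**2)
(x(J(-5, -3))*V)*(-19) = (-(-11/18)**2*14)*(-19) = (-1*121/324*14)*(-19) = -121/324*14*(-19) = -847/162*(-19) = 16093/162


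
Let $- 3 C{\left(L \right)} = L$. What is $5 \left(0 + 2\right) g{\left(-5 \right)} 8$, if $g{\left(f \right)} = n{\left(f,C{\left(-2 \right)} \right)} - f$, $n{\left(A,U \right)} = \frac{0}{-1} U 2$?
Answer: $400$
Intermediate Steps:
$C{\left(L \right)} = - \frac{L}{3}$
$n{\left(A,U \right)} = 0$ ($n{\left(A,U \right)} = 0 \left(-1\right) U 2 = 0 U 2 = 0 \cdot 2 = 0$)
$g{\left(f \right)} = - f$ ($g{\left(f \right)} = 0 - f = - f$)
$5 \left(0 + 2\right) g{\left(-5 \right)} 8 = 5 \left(0 + 2\right) \left(\left(-1\right) \left(-5\right)\right) 8 = 5 \cdot 2 \cdot 5 \cdot 8 = 10 \cdot 5 \cdot 8 = 50 \cdot 8 = 400$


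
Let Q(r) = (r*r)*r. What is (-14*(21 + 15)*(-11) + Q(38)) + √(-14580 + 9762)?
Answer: 60416 + I*√4818 ≈ 60416.0 + 69.412*I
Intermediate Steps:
Q(r) = r³ (Q(r) = r²*r = r³)
(-14*(21 + 15)*(-11) + Q(38)) + √(-14580 + 9762) = (-14*(21 + 15)*(-11) + 38³) + √(-14580 + 9762) = (-14*36*(-11) + 54872) + √(-4818) = (-504*(-11) + 54872) + I*√4818 = (5544 + 54872) + I*√4818 = 60416 + I*√4818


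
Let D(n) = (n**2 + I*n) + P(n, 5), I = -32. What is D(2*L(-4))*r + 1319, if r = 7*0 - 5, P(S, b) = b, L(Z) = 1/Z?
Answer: 4851/4 ≈ 1212.8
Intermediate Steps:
r = -5 (r = 0 - 5 = -5)
D(n) = 5 + n**2 - 32*n (D(n) = (n**2 - 32*n) + 5 = 5 + n**2 - 32*n)
D(2*L(-4))*r + 1319 = (5 + (2/(-4))**2 - 64/(-4))*(-5) + 1319 = (5 + (2*(-1/4))**2 - 64*(-1)/4)*(-5) + 1319 = (5 + (-1/2)**2 - 32*(-1/2))*(-5) + 1319 = (5 + 1/4 + 16)*(-5) + 1319 = (85/4)*(-5) + 1319 = -425/4 + 1319 = 4851/4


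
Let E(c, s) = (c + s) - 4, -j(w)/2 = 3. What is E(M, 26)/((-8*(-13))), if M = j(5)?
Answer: 2/13 ≈ 0.15385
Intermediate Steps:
j(w) = -6 (j(w) = -2*3 = -6)
M = -6
E(c, s) = -4 + c + s
E(M, 26)/((-8*(-13))) = (-4 - 6 + 26)/((-8*(-13))) = 16/104 = 16*(1/104) = 2/13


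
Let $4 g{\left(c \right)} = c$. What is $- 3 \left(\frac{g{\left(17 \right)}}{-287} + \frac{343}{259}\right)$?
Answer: $- \frac{166869}{42476} \approx -3.9285$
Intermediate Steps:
$g{\left(c \right)} = \frac{c}{4}$
$- 3 \left(\frac{g{\left(17 \right)}}{-287} + \frac{343}{259}\right) = - 3 \left(\frac{\frac{1}{4} \cdot 17}{-287} + \frac{343}{259}\right) = - 3 \left(\frac{17}{4} \left(- \frac{1}{287}\right) + 343 \cdot \frac{1}{259}\right) = - 3 \left(- \frac{17}{1148} + \frac{49}{37}\right) = \left(-3\right) \frac{55623}{42476} = - \frac{166869}{42476}$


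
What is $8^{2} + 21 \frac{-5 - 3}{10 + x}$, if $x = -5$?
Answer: $\frac{152}{5} \approx 30.4$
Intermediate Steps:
$8^{2} + 21 \frac{-5 - 3}{10 + x} = 8^{2} + 21 \frac{-5 - 3}{10 - 5} = 64 + 21 \left(- \frac{8}{5}\right) = 64 - \frac{168}{5} = \frac{152}{5}$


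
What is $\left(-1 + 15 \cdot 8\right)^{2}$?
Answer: $14161$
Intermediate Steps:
$\left(-1 + 15 \cdot 8\right)^{2} = \left(-1 + 120\right)^{2} = 119^{2} = 14161$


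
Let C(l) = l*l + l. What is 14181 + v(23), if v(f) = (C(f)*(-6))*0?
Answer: 14181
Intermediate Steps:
C(l) = l + l² (C(l) = l² + l = l + l²)
v(f) = 0 (v(f) = ((f*(1 + f))*(-6))*0 = -6*f*(1 + f)*0 = 0)
14181 + v(23) = 14181 + 0 = 14181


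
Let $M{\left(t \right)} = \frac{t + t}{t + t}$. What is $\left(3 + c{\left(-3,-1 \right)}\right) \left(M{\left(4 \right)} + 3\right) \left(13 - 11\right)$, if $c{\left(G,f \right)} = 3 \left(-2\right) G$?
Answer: $168$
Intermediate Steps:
$M{\left(t \right)} = 1$ ($M{\left(t \right)} = \frac{2 t}{2 t} = 2 t \frac{1}{2 t} = 1$)
$c{\left(G,f \right)} = - 6 G$
$\left(3 + c{\left(-3,-1 \right)}\right) \left(M{\left(4 \right)} + 3\right) \left(13 - 11\right) = \left(3 - -18\right) \left(1 + 3\right) \left(13 - 11\right) = \left(3 + 18\right) 4 \cdot 2 = 21 \cdot 4 \cdot 2 = 84 \cdot 2 = 168$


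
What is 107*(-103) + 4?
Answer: -11017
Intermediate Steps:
107*(-103) + 4 = -11021 + 4 = -11017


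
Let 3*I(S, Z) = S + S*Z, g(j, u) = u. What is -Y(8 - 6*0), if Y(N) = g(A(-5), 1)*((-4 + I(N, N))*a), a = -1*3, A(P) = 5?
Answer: 60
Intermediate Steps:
I(S, Z) = S/3 + S*Z/3 (I(S, Z) = (S + S*Z)/3 = S/3 + S*Z/3)
a = -3
Y(N) = 12 - N*(1 + N) (Y(N) = 1*((-4 + N*(1 + N)/3)*(-3)) = 1*(12 - N*(1 + N)) = 12 - N*(1 + N))
-Y(8 - 6*0) = -(12 - (8 - 6*0)*(1 + (8 - 6*0))) = -(12 - (8 + 0)*(1 + (8 + 0))) = -(12 - 1*8*(1 + 8)) = -(12 - 1*8*9) = -(12 - 72) = -1*(-60) = 60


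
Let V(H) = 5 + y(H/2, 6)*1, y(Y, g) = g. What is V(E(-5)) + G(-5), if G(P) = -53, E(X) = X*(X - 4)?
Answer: -42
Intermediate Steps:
E(X) = X*(-4 + X)
V(H) = 11 (V(H) = 5 + 6*1 = 5 + 6 = 11)
V(E(-5)) + G(-5) = 11 - 53 = -42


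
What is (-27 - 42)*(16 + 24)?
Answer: -2760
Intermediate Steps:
(-27 - 42)*(16 + 24) = -69*40 = -2760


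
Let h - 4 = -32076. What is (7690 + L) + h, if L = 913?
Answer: -23469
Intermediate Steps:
h = -32072 (h = 4 - 32076 = -32072)
(7690 + L) + h = (7690 + 913) - 32072 = 8603 - 32072 = -23469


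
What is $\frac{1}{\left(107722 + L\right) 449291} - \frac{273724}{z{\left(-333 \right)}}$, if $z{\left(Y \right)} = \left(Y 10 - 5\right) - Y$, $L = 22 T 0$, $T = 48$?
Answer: $\frac{6623918942511425}{72646186178102} \approx 91.181$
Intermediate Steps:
$L = 0$ ($L = 22 \cdot 48 \cdot 0 = 1056 \cdot 0 = 0$)
$z{\left(Y \right)} = -5 + 9 Y$ ($z{\left(Y \right)} = \left(10 Y - 5\right) - Y = \left(-5 + 10 Y\right) - Y = -5 + 9 Y$)
$\frac{1}{\left(107722 + L\right) 449291} - \frac{273724}{z{\left(-333 \right)}} = \frac{1}{\left(107722 + 0\right) 449291} - \frac{273724}{-5 + 9 \left(-333\right)} = \frac{1}{107722} \cdot \frac{1}{449291} - \frac{273724}{-5 - 2997} = \frac{1}{107722} \cdot \frac{1}{449291} - \frac{273724}{-3002} = \frac{1}{48398525102} - - \frac{136862}{1501} = \frac{1}{48398525102} + \frac{136862}{1501} = \frac{6623918942511425}{72646186178102}$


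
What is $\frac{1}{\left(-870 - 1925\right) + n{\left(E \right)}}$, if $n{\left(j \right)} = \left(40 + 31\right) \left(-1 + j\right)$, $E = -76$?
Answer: $- \frac{1}{8262} \approx -0.00012104$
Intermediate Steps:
$n{\left(j \right)} = -71 + 71 j$ ($n{\left(j \right)} = 71 \left(-1 + j\right) = -71 + 71 j$)
$\frac{1}{\left(-870 - 1925\right) + n{\left(E \right)}} = \frac{1}{\left(-870 - 1925\right) + \left(-71 + 71 \left(-76\right)\right)} = \frac{1}{\left(-870 - 1925\right) - 5467} = \frac{1}{-2795 - 5467} = \frac{1}{-8262} = - \frac{1}{8262}$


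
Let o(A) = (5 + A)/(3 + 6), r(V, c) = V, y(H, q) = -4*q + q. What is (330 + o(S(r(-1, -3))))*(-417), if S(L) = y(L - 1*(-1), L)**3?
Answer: -417278/3 ≈ -1.3909e+5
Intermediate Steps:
y(H, q) = -3*q
S(L) = -27*L**3 (S(L) = (-3*L)**3 = -27*L**3)
o(A) = 5/9 + A/9 (o(A) = (5 + A)/9 = (5 + A)*(1/9) = 5/9 + A/9)
(330 + o(S(r(-1, -3))))*(-417) = (330 + (5/9 + (-27*(-1)**3)/9))*(-417) = (330 + (5/9 + (-27*(-1))/9))*(-417) = (330 + (5/9 + (1/9)*27))*(-417) = (330 + (5/9 + 3))*(-417) = (330 + 32/9)*(-417) = (3002/9)*(-417) = -417278/3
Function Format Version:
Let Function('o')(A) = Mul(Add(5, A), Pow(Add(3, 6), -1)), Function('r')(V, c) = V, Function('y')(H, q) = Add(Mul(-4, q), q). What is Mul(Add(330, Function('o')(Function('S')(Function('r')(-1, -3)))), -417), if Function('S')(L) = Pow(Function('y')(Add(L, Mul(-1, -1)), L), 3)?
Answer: Rational(-417278, 3) ≈ -1.3909e+5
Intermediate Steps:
Function('y')(H, q) = Mul(-3, q)
Function('S')(L) = Mul(-27, Pow(L, 3)) (Function('S')(L) = Pow(Mul(-3, L), 3) = Mul(-27, Pow(L, 3)))
Function('o')(A) = Add(Rational(5, 9), Mul(Rational(1, 9), A)) (Function('o')(A) = Mul(Add(5, A), Pow(9, -1)) = Mul(Add(5, A), Rational(1, 9)) = Add(Rational(5, 9), Mul(Rational(1, 9), A)))
Mul(Add(330, Function('o')(Function('S')(Function('r')(-1, -3)))), -417) = Mul(Add(330, Add(Rational(5, 9), Mul(Rational(1, 9), Mul(-27, Pow(-1, 3))))), -417) = Mul(Add(330, Add(Rational(5, 9), Mul(Rational(1, 9), Mul(-27, -1)))), -417) = Mul(Add(330, Add(Rational(5, 9), Mul(Rational(1, 9), 27))), -417) = Mul(Add(330, Add(Rational(5, 9), 3)), -417) = Mul(Add(330, Rational(32, 9)), -417) = Mul(Rational(3002, 9), -417) = Rational(-417278, 3)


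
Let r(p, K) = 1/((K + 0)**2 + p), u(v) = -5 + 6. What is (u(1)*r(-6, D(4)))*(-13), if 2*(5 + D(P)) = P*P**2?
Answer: -13/723 ≈ -0.017981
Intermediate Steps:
u(v) = 1
D(P) = -5 + P**3/2 (D(P) = -5 + (P*P**2)/2 = -5 + P**3/2)
r(p, K) = 1/(p + K**2) (r(p, K) = 1/(K**2 + p) = 1/(p + K**2))
(u(1)*r(-6, D(4)))*(-13) = (1/(-6 + (-5 + (1/2)*4**3)**2))*(-13) = (1/(-6 + (-5 + (1/2)*64)**2))*(-13) = (1/(-6 + (-5 + 32)**2))*(-13) = (1/(-6 + 27**2))*(-13) = (1/(-6 + 729))*(-13) = (1/723)*(-13) = -13/723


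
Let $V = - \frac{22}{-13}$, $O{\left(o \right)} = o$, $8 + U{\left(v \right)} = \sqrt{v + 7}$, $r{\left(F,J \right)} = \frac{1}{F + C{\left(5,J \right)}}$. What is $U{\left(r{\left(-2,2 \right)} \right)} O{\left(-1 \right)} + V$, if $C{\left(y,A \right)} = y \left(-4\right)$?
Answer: $\frac{126}{13} - \frac{3 \sqrt{374}}{22} \approx 7.0552$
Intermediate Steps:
$C{\left(y,A \right)} = - 4 y$
$r{\left(F,J \right)} = \frac{1}{-20 + F}$ ($r{\left(F,J \right)} = \frac{1}{F - 20} = \frac{1}{-20 + F}$)
$U{\left(v \right)} = -8 + \sqrt{7 + v}$ ($U{\left(v \right)} = -8 + \sqrt{v + 7} = -8 + \sqrt{7 + v}$)
$V = \frac{22}{13}$ ($V = \left(-22\right) \left(- \frac{1}{13}\right) = \frac{22}{13} \approx 1.6923$)
$U{\left(r{\left(-2,2 \right)} \right)} O{\left(-1 \right)} + V = \left(-8 + \sqrt{7 + \frac{1}{-20 - 2}}\right) \left(-1\right) + \frac{22}{13} = \left(-8 + \sqrt{7 + \frac{1}{-22}}\right) \left(-1\right) + \frac{22}{13} = \left(-8 + \sqrt{7 - \frac{1}{22}}\right) \left(-1\right) + \frac{22}{13} = \left(-8 + \sqrt{\frac{153}{22}}\right) \left(-1\right) + \frac{22}{13} = \left(-8 + \frac{3 \sqrt{374}}{22}\right) \left(-1\right) + \frac{22}{13} = \left(8 - \frac{3 \sqrt{374}}{22}\right) + \frac{22}{13} = \frac{126}{13} - \frac{3 \sqrt{374}}{22}$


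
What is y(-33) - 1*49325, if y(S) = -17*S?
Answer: -48764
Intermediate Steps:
y(-33) - 1*49325 = -17*(-33) - 1*49325 = 561 - 49325 = -48764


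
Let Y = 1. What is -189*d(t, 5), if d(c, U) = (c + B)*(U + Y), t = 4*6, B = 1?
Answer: -28350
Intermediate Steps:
t = 24
d(c, U) = (1 + U)*(1 + c) (d(c, U) = (c + 1)*(U + 1) = (1 + c)*(1 + U) = (1 + U)*(1 + c))
-189*d(t, 5) = -189*(1 + 5 + 24 + 5*24) = -189*(1 + 5 + 24 + 120) = -189*150 = -28350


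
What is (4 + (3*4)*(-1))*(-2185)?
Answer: 17480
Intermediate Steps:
(4 + (3*4)*(-1))*(-2185) = (4 + 12*(-1))*(-2185) = (4 - 12)*(-2185) = -8*(-2185) = 17480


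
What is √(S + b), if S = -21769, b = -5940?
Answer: 11*I*√229 ≈ 166.46*I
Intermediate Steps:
√(S + b) = √(-21769 - 5940) = √(-27709) = 11*I*√229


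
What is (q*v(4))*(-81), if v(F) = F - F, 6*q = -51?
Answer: 0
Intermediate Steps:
q = -17/2 (q = (⅙)*(-51) = -17/2 ≈ -8.5000)
v(F) = 0
(q*v(4))*(-81) = -17/2*0*(-81) = 0*(-81) = 0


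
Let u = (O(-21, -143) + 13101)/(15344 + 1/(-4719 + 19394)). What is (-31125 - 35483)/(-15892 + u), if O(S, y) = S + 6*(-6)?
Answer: 1874792071526/447282636199 ≈ 4.1915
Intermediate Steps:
O(S, y) = -36 + S (O(S, y) = S - 36 = -36 + S)
u = 191420700/225173201 (u = ((-36 - 21) + 13101)/(15344 + 1/(-4719 + 19394)) = (-57 + 13101)/(15344 + 1/14675) = 13044/(15344 + 1/14675) = 13044/(225173201/14675) = 13044*(14675/225173201) = 191420700/225173201 ≈ 0.85010)
(-31125 - 35483)/(-15892 + u) = (-31125 - 35483)/(-15892 + 191420700/225173201) = -66608/(-3578261089592/225173201) = -66608*(-225173201/3578261089592) = 1874792071526/447282636199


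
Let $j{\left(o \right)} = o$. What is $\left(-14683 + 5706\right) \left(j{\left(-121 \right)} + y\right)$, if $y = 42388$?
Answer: $-379430859$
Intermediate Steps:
$\left(-14683 + 5706\right) \left(j{\left(-121 \right)} + y\right) = \left(-14683 + 5706\right) \left(-121 + 42388\right) = \left(-8977\right) 42267 = -379430859$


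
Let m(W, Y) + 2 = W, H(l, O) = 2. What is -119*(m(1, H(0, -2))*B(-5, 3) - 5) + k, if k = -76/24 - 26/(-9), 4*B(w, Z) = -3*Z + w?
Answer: 1604/9 ≈ 178.22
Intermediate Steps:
m(W, Y) = -2 + W
B(w, Z) = -3*Z/4 + w/4 (B(w, Z) = (-3*Z + w)/4 = (w - 3*Z)/4 = -3*Z/4 + w/4)
k = -5/18 (k = -76*1/24 - 26*(-1/9) = -19/6 + 26/9 = -5/18 ≈ -0.27778)
-119*(m(1, H(0, -2))*B(-5, 3) - 5) + k = -119*((-2 + 1)*(-3/4*3 + (1/4)*(-5)) - 5) - 5/18 = -119*(-(-9/4 - 5/4) - 5) - 5/18 = -119*(-1*(-7/2) - 5) - 5/18 = -119*(7/2 - 5) - 5/18 = -119*(-3/2) - 5/18 = 357/2 - 5/18 = 1604/9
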